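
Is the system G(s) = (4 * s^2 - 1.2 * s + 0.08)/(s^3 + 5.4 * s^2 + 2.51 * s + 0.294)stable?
Denominator: s^3 + 5.4*s^2 + 2.51*s + 0.294 = (s + 4.9)(s + 0.2)(s + 0.3). Poles: -0.2, -0.3, -4.9. All Re(p)<0: Yes (stable)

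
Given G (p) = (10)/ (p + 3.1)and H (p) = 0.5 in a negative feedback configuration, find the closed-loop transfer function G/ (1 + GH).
Closed-loop T = G/(1+GH).
Numerator: G_num * H_den = 10.
Denominator: G_den * H_den + G_num * H_num = (p + 3.1) + (5) = p + 8.1.
T(p) = (10)/(p + 8.1)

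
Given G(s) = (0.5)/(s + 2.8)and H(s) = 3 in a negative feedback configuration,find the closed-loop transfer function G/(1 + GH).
Closed-loop T = G/(1+GH).
Numerator: G_num * H_den = 0.5.
Denominator: G_den * H_den + G_num * H_num = (s + 2.8) + (1.5) = s + 4.3.
T(s) = (0.5)/(s + 4.3)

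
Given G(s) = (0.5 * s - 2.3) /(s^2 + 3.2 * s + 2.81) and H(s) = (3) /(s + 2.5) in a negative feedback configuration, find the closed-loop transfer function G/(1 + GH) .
Closed-loop T = G/(1+GH).
Numerator: G_num * H_den = 0.5*s^2 - 1.05*s - 5.75.
Denominator: G_den * H_den + G_num * H_num = (s^3 + 5.7*s^2 + 10.81*s + 7.025) + (1.5*s - 6.9) = s^3 + 5.7*s^2 + 12.31*s + 0.125.
T(s) = (0.5*s^2 - 1.05*s - 5.75)/(s^3 + 5.7*s^2 + 12.31*s + 0.125)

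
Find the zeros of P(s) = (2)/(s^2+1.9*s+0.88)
Numerator is a nonzero constant (2) → Zeros: none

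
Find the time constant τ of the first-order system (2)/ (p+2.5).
First-order system: τ = -1/pole. Pole = -2.5. τ = -1/(-2.5) = 0.4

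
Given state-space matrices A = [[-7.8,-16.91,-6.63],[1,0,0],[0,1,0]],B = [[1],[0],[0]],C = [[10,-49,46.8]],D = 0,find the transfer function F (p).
F(p) = C(pI - A)⁻¹B + D.
Characteristic polynomial det(pI - A) = p^3 + 7.8*p^2 + 16.91*p + 6.63.
Numerator from C·adj(pI-A)·B + D·det(pI-A) = 10*p^2 - 49*p + 46.8.
F(p) = (10*p^2 - 49*p + 46.8)/(p^3 + 7.8*p^2 + 16.91*p + 6.63)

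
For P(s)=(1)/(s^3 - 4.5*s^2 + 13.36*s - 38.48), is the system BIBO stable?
Denominator: s^3 - 4.5*s^2 + 13.36*s - 38.48 = (s - 3.7)(s^2 - 0.8*s + 10.4). Poles: 0.4 + 3.2j, 0.4 - 3.2j, 3.7. All Re(p)<0: No (unstable)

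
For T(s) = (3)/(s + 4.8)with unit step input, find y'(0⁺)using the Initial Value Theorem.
IVT: y'(0⁺) = lim_{s→∞} s²·Y(s) = lim_{s→∞} s·T(s).
deg(num) = 0, deg(den) = 1, relative degree = 1, so s·T(s) → (leading num)/(leading den) = 3/1 = 3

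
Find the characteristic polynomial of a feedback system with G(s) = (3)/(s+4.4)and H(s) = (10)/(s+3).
Characteristic poly = G_den * H_den + G_num * H_num = (s^2 + 7.4*s + 13.2) + (30) = s^2 + 7.4*s + 43.2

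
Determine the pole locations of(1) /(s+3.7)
Set denominator = 0: s + 3.7 = 0 → Poles: -3.7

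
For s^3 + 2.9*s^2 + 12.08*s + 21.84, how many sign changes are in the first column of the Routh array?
Routh array:
s^3: [1, 12.08]; s^2: [2.9, 21.84]; s^1: [4.54897]; s^0: [21.84]
First column: [1, 2.9, 4.54897, 21.84]. Sign changes = 0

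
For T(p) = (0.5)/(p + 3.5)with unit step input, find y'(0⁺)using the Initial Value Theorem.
IVT: y'(0⁺) = lim_{p→∞} p²·Y(p) = lim_{p→∞} p·T(p).
deg(num) = 0, deg(den) = 1, relative degree = 1, so p·T(p) → (leading num)/(leading den) = 0.5/1 = 0.5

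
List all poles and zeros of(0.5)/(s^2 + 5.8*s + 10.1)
Set denominator = 0: s^2 + 5.8*s + 10.1 = 0 → Poles: -2.9 + 1.3j, -2.9 - 1.3j
Numerator is a nonzero constant (0.5) → Zeros: none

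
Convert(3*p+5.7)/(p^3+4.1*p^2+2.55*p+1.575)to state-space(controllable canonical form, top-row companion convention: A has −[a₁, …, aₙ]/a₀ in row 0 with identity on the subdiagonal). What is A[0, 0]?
Reachable canonical form for den = p^3 + 4.1*p^2 + 2.55*p + 1.575: top row of A = -[a₁,a₂,...,aₙ]/a₀, ones on the subdiagonal, zeros elsewhere.
A = [[-4.1, -2.55, -1.575], [1, 0, 0], [0, 1, 0]].
A[0,0] = -4.1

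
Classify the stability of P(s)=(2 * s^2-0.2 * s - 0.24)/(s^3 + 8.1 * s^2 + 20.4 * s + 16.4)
Denominator: s^3 + 8.1*s^2 + 20.4*s + 16.4 = (s + 2)(s + 2)(s + 4.1). Poles: -2, -2, -4.1. Stable (all poles in LHP)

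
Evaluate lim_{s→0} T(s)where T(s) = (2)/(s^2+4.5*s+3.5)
DC gain = T(0) = num(0)/den(0) = 2/3.5 = 0.5714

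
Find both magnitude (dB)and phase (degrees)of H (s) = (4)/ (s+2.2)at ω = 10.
Substitute s = j*10: H(j10) = 0.0839374 - 0.381534j.
|H| = 20*log₁₀(sqrt(Re²+Im²)) = -8.16 dB.
∠H = atan2(Im, Re) = -77.59°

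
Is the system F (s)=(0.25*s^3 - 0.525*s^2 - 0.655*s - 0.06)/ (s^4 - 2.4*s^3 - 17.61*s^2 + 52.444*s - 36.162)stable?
Denominator: s^4 - 2.4*s^3 - 17.61*s^2 + 52.444*s - 36.162 = (s - 4.1)(s - 1.4)(s - 1.4)(s + 4.5). Poles: -4.5, 1.4, 1.4, 4.1. All Re(p)<0: No (unstable)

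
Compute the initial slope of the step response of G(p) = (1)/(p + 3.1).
IVT: y'(0⁺) = lim_{p→∞} p²·Y(p) = lim_{p→∞} p·G(p).
deg(num) = 0, deg(den) = 1, relative degree = 1, so p·G(p) → (leading num)/(leading den) = 1/1 = 1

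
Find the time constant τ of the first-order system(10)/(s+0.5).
First-order system: τ = -1/pole. Pole = -0.5. τ = -1/(-0.5) = 2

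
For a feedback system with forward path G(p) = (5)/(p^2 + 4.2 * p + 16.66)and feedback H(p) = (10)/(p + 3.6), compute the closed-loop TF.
Closed-loop T = G/(1+GH).
Numerator: G_num * H_den = 5*p + 18.
Denominator: G_den * H_den + G_num * H_num = (p^3 + 7.8*p^2 + 31.78*p + 59.976) + (50) = p^3 + 7.8*p^2 + 31.78*p + 109.976.
T(p) = (5*p + 18)/(p^3 + 7.8*p^2 + 31.78*p + 109.976)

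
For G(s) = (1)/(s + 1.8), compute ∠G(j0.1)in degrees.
Substitute s = j*0.1: G(j0.1) = 0.553846 - 0.0307692j.
∠G(j0.1) = atan2(Im, Re) = atan2(-0.0307692, 0.553846) = -3.18°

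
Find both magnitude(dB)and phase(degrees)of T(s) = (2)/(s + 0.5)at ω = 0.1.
Substitute s = j*0.1: T(j0.1) = 3.84615 - 0.769231j.
|T| = 20*log₁₀(sqrt(Re²+Im²)) = 11.87 dB.
∠T = atan2(Im, Re) = -11.31°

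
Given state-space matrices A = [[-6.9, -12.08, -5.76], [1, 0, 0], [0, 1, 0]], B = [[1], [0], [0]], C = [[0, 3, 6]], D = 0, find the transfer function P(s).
P(s) = C(sI - A)⁻¹B + D.
Characteristic polynomial det(sI - A) = s^3 + 6.9*s^2 + 12.08*s + 5.76.
Numerator from C·adj(sI-A)·B + D·det(sI-A) = 3*s + 6.
P(s) = (3*s + 6)/(s^3 + 6.9*s^2 + 12.08*s + 5.76)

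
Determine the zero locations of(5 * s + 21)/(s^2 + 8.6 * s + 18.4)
Set numerator = 0: 5*s + 21 = 0 → Zeros: -4.2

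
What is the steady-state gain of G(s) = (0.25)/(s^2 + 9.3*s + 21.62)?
DC gain = G(0) = num(0)/den(0) = 0.25/21.62 = 0.01156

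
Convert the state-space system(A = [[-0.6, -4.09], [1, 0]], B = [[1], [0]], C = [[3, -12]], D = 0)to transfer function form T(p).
T(p) = C(pI - A)⁻¹B + D.
Characteristic polynomial det(pI - A) = p^2 + 0.6*p + 4.09.
Numerator from C·adj(pI-A)·B + D·det(pI-A) = 3*p - 12.
T(p) = (3*p - 12)/(p^2 + 0.6*p + 4.09)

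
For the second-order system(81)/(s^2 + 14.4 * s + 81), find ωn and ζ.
Standard form: ωn²/(s²+2ζωn·s+ωn²).
const=81=ωn² → ωn=9, s coeff=14.4=2ζωn → ζ=0.8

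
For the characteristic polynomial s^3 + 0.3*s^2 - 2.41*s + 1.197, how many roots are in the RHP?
s^3 + 0.3*s^2 - 2.41*s + 1.197 = (s - 0.7)(s - 0.9)(s + 1.9). Poles: -1.9, 0.7, 0.9. RHP poles (Re>0): 2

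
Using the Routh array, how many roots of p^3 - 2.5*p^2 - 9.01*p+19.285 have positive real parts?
Routh array:
p^3: [1, -9.01]; p^2: [-2.5, 19.285]; p^1: [-1.296]; p^0: [19.285]
First column: [1, -2.5, -1.296, 19.285]. Sign changes = RHP roots = 2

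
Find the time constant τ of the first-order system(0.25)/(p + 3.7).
First-order system: τ = -1/pole. Pole = -3.7. τ = -1/(-3.7) = 0.2703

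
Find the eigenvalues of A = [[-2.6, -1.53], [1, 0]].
Eigenvalues solve det(λI - A) = 0.
Characteristic polynomial: λ^2 + 2.6*λ + 1.53 = 0.
Factor: (λ + 1.7)(λ + 0.9) = 0.
Roots: -0.9, -1.7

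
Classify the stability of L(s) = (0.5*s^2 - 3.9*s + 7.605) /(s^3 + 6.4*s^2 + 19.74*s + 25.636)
Denominator: s^3 + 6.4*s^2 + 19.74*s + 25.636 = (s + 2.6)(s^2 + 3.8*s + 9.86). Poles: -1.9 + 2.5j, -1.9 - 2.5j, -2.6. Stable (all poles in LHP)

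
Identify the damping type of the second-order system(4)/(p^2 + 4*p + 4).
Standard form: ωn²/(p²+2ζωn·p+ωn²) gives ωn=2, ζ=1.
Critically damped (ζ = 1)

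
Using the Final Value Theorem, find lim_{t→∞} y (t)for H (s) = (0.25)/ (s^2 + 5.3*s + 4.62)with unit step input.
FVT: lim_{t→∞} y(t) = lim_{s→0} s*Y(s) where Y(s) = H(s)/s.
= lim_{s→0} H(s) = H(0) = num(0)/den(0) = 0.25/4.62 = 0.05411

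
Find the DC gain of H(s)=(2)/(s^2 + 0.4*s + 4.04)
DC gain = H(0) = num(0)/den(0) = 2/4.04 = 0.495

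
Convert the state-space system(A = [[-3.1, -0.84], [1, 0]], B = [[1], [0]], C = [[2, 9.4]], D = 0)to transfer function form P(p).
P(p) = C(pI - A)⁻¹B + D.
Characteristic polynomial det(pI - A) = p^2 + 3.1*p + 0.84.
Numerator from C·adj(pI-A)·B + D·det(pI-A) = 2*p + 9.4.
P(p) = (2*p + 9.4)/(p^2 + 3.1*p + 0.84)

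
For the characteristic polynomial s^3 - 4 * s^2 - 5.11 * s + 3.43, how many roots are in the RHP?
s^3 - 4*s^2 - 5.11*s + 3.43 = (s - 0.5)(s - 4.9)(s + 1.4). Poles: -1.4, 0.5, 4.9. RHP poles (Re>0): 2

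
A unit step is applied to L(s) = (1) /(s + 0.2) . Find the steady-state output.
FVT: lim_{t→∞} y(t) = lim_{s→0} s*Y(s) where Y(s) = L(s)/s.
= lim_{s→0} L(s) = L(0) = num(0)/den(0) = 1/0.2 = 5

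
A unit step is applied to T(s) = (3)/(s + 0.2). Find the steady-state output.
FVT: lim_{t→∞} y(t) = lim_{s→0} s*Y(s) where Y(s) = T(s)/s.
= lim_{s→0} T(s) = T(0) = num(0)/den(0) = 3/0.2 = 15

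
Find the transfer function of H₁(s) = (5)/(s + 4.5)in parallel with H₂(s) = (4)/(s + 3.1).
Parallel: H = H₁ + H₂ = (n₁·d₂ + n₂·d₁)/(d₁·d₂).
n₁·d₂ = 5*s + 15.5. n₂·d₁ = 4*s + 18. Sum = 9*s + 33.5. d₁·d₂ = s^2 + 7.6*s + 13.95.
H(s) = (9*s + 33.5)/(s^2 + 7.6*s + 13.95)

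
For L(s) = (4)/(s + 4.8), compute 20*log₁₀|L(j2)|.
Substitute s = j*2: L(j2) = 0.710059 - 0.295858j.
|L(j2)| = sqrt(Re² + Im²) = 0.7692.
20*log₁₀(0.7692) = -2.28 dB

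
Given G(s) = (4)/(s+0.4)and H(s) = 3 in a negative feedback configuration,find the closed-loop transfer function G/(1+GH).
Closed-loop T = G/(1+GH).
Numerator: G_num * H_den = 4.
Denominator: G_den * H_den + G_num * H_num = (s + 0.4) + (12) = s + 12.4.
T(s) = (4)/(s + 12.4)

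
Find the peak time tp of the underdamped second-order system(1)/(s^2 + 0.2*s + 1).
Standard form: ωn²/(s²+2ζωn·s+ωn²) → ωn = 1, ζ = 0.1.
ωd = ωn·√(1-ζ²) = 1·√(1-0.1²) = 0.995.
tp = π/ωd = π/0.995 = 3.157 s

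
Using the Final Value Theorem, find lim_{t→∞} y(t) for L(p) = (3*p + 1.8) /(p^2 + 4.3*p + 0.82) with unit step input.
FVT: lim_{t→∞} y(t) = lim_{p→0} p*Y(p) where Y(p) = L(p)/p.
= lim_{p→0} L(p) = L(0) = num(0)/den(0) = 1.8/0.82 = 2.195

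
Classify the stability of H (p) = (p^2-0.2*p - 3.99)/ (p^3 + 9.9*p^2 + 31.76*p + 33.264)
Denominator: p^3 + 9.9*p^2 + 31.76*p + 33.264 = (p + 2.8)(p + 4.4)(p + 2.7). Poles: -2.7, -2.8, -4.4. Stable (all poles in LHP)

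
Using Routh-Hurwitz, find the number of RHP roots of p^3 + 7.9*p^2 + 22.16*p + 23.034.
Routh array:
p^3: [1, 22.16]; p^2: [7.9, 23.034]; p^1: [19.2443]; p^0: [23.034]
First column: [1, 7.9, 19.2443, 23.034]. Sign changes = RHP roots = 0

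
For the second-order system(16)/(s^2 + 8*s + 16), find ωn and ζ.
Standard form: ωn²/(s²+2ζωn·s+ωn²).
const=16=ωn² → ωn=4, s coeff=8=2ζωn → ζ=1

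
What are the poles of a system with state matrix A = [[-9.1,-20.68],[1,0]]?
Eigenvalues solve det(λI - A) = 0.
Characteristic polynomial: λ^2 + 9.1*λ + 20.68 = 0.
Factor: (λ + 4.7)(λ + 4.4) = 0.
Roots: -4.4, -4.7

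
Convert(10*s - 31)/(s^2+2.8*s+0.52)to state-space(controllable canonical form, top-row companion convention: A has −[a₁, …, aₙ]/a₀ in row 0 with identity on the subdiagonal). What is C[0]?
Reachable canonical form: C = numerator coefficients (right-aligned, zero-padded to length n).
num = 10*s - 31, C = [[10, -31]].
C[0] = 10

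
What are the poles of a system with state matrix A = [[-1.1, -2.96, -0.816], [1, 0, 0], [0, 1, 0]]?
Eigenvalues solve det(λI - A) = 0.
Characteristic polynomial: λ^3 + 1.1*λ^2 + 2.96*λ + 0.816 = 0.
Factor: (λ + 0.3)(λ^2 + 0.8*λ + 2.72) = 0.
Roots: -0.3, -0.4 + 1.6j, -0.4 - 1.6j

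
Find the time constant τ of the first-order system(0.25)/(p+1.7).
First-order system: τ = -1/pole. Pole = -1.7. τ = -1/(-1.7) = 0.5882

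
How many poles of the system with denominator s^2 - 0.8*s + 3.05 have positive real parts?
Poles: 0.4 + 1.7j, 0.4 - 1.7j. RHP poles (Re>0): 2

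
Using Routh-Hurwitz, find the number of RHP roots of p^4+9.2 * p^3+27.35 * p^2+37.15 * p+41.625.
Routh array:
p^4: [1, 27.35, 41.625]; p^3: [9.2, 37.15]; p^2: [23.312, 41.625]; p^1: [20.7228]; p^0: [41.625]
First column: [1, 9.2, 23.312, 20.7228, 41.625]. Sign changes = RHP roots = 0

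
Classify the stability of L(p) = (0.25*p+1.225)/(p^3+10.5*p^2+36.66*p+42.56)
Denominator: p^3 + 10.5*p^2 + 36.66*p + 42.56 = (p + 3.5)(p + 3.2)(p + 3.8). Poles: -3.2, -3.5, -3.8. Stable (all poles in LHP)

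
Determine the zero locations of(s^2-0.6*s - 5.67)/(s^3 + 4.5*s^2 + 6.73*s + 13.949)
Set numerator = 0: s^2 - 0.6*s - 5.67 = (s + 2.1)(s - 2.7) = 0 → Zeros: -2.1, 2.7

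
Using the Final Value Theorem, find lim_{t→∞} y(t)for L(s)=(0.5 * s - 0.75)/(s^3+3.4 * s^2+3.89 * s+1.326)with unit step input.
FVT: lim_{t→∞} y(t) = lim_{s→0} s*Y(s) where Y(s) = L(s)/s.
= lim_{s→0} L(s) = L(0) = num(0)/den(0) = -0.75/1.326 = -0.5656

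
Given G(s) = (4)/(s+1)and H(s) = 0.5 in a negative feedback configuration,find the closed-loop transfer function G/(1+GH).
Closed-loop T = G/(1+GH).
Numerator: G_num * H_den = 4.
Denominator: G_den * H_den + G_num * H_num = (s + 1) + (2) = s + 3.
T(s) = (4)/(s + 3)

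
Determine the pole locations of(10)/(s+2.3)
Set denominator = 0: s + 2.3 = 0 → Poles: -2.3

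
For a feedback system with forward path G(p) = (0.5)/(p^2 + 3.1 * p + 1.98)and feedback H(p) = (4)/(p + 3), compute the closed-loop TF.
Closed-loop T = G/(1+GH).
Numerator: G_num * H_den = 0.5*p + 1.5.
Denominator: G_den * H_den + G_num * H_num = (p^3 + 6.1*p^2 + 11.28*p + 5.94) + (2) = p^3 + 6.1*p^2 + 11.28*p + 7.94.
T(p) = (0.5*p + 1.5)/(p^3 + 6.1*p^2 + 11.28*p + 7.94)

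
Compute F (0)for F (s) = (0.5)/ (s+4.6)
DC gain = F(0) = num(0)/den(0) = 0.5/4.6 = 0.1087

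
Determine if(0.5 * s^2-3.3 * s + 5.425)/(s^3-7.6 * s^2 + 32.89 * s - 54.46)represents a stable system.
Denominator: s^3 - 7.6*s^2 + 32.89*s - 54.46 = (s - 2.8)(s^2 - 4.8*s + 19.45). Poles: 2.4 + 3.7j, 2.4 - 3.7j, 2.8. All Re(p)<0: No (unstable)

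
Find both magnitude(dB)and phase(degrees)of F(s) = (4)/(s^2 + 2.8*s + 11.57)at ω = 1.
Substitute s = j*1: F(j1) = 0.353615 - 0.093673j.
|F| = 20*log₁₀(sqrt(Re²+Im²)) = -8.73 dB.
∠F = atan2(Im, Re) = -14.84°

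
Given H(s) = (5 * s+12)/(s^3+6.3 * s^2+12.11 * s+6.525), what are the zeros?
Set numerator = 0: 5*s + 12 = 0 → Zeros: -2.4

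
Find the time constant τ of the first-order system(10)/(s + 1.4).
First-order system: τ = -1/pole. Pole = -1.4. τ = -1/(-1.4) = 0.7143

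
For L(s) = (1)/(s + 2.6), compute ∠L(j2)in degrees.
Substitute s = j*2: L(j2) = 0.241636 - 0.185874j.
∠L(j2) = atan2(Im, Re) = atan2(-0.185874, 0.241636) = -37.57°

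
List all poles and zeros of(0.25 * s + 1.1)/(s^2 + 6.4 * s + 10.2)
Set denominator = 0: s^2 + 6.4*s + 10.2 = (s + 3)(s + 3.4) = 0 → Poles: -3, -3.4
Set numerator = 0: 0.25*s + 1.1 = 0 → Zeros: -4.4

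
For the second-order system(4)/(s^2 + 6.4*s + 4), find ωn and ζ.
Standard form: ωn²/(s²+2ζωn·s+ωn²).
const=4=ωn² → ωn=2, s coeff=6.4=2ζωn → ζ=1.6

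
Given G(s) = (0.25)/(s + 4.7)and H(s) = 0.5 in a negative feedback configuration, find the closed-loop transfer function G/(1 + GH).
Closed-loop T = G/(1+GH).
Numerator: G_num * H_den = 0.25.
Denominator: G_den * H_den + G_num * H_num = (s + 4.7) + (0.125) = s + 4.825.
T(s) = (0.25)/(s + 4.825)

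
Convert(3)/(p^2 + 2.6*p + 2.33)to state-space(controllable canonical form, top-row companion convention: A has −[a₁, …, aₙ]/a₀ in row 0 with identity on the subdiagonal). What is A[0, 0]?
Reachable canonical form for den = p^2 + 2.6*p + 2.33: top row of A = -[a₁,a₂,...,aₙ]/a₀, ones on the subdiagonal, zeros elsewhere.
A = [[-2.6, -2.33], [1, 0]].
A[0,0] = -2.6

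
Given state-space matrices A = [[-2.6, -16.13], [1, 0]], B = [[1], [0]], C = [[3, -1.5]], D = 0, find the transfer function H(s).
H(s) = C(sI - A)⁻¹B + D.
Characteristic polynomial det(sI - A) = s^2 + 2.6*s + 16.13.
Numerator from C·adj(sI-A)·B + D·det(sI-A) = 3*s - 1.5.
H(s) = (3*s - 1.5)/(s^2 + 2.6*s + 16.13)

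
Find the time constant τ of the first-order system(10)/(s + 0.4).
First-order system: τ = -1/pole. Pole = -0.4. τ = -1/(-0.4) = 2.5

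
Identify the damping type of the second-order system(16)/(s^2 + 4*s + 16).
Standard form: ωn²/(s²+2ζωn·s+ωn²) gives ωn=4, ζ=0.5.
Underdamped (ζ = 0.5 < 1)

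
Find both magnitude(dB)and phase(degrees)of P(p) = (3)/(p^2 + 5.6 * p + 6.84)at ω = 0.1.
Substitute p = j*0.1: P(j0.1) = 0.436306 - 0.0357732j.
|P| = 20*log₁₀(sqrt(Re²+Im²)) = -7.18 dB.
∠P = atan2(Im, Re) = -4.69°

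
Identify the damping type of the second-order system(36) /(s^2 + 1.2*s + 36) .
Standard form: ωn²/(s²+2ζωn·s+ωn²) gives ωn=6, ζ=0.1.
Underdamped (ζ = 0.1 < 1)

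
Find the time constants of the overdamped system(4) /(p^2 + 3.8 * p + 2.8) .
Overdamped: real poles at -1, -2.8. τ = -1/pole → τ₁ = 1, τ₂ = 0.3571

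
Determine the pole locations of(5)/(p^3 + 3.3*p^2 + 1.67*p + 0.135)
Set denominator = 0: p^3 + 3.3*p^2 + 1.67*p + 0.135 = (p + 0.1)(p + 2.7)(p + 0.5) = 0 → Poles: -0.1, -0.5, -2.7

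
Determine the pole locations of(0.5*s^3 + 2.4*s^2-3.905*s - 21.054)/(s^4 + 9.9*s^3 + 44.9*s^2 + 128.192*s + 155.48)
Set denominator = 0: s^4 + 9.9*s^3 + 44.9*s^2 + 128.192*s + 155.48 = (s + 4.6)(s + 2.5)(s^2 + 2.8*s + 13.52) = 0 → Poles: -1.4 + 3.4j, -1.4 - 3.4j, -2.5, -4.6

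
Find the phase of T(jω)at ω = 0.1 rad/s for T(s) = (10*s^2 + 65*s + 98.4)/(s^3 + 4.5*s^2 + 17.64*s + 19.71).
Substitute s = j*0.1: T(j0.1) = 4.98827 - 0.11667j.
∠T(j0.1) = atan2(Im, Re) = atan2(-0.11667, 4.98827) = -1.34°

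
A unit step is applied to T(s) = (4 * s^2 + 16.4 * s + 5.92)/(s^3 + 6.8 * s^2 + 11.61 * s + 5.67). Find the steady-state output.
FVT: lim_{t→∞} y(t) = lim_{s→0} s*Y(s) where Y(s) = T(s)/s.
= lim_{s→0} T(s) = T(0) = num(0)/den(0) = 5.92/5.67 = 1.044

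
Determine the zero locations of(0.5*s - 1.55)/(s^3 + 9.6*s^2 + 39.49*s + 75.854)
Set numerator = 0: 0.5*s - 1.55 = 0 → Zeros: 3.1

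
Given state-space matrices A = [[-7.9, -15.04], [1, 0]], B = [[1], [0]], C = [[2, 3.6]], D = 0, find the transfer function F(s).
F(s) = C(sI - A)⁻¹B + D.
Characteristic polynomial det(sI - A) = s^2 + 7.9*s + 15.04.
Numerator from C·adj(sI-A)·B + D·det(sI-A) = 2*s + 3.6.
F(s) = (2*s + 3.6)/(s^2 + 7.9*s + 15.04)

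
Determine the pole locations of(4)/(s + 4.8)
Set denominator = 0: s + 4.8 = 0 → Poles: -4.8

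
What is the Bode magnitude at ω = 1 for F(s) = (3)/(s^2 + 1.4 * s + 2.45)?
Substitute s = j*1: F(j1) = 1.07077 - 1.03385j.
|F(j1)| = sqrt(Re² + Im²) = 1.488.
20*log₁₀(1.488) = 3.45 dB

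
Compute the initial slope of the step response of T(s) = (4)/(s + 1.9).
IVT: y'(0⁺) = lim_{s→∞} s²·Y(s) = lim_{s→∞} s·T(s).
deg(num) = 0, deg(den) = 1, relative degree = 1, so s·T(s) → (leading num)/(leading den) = 4/1 = 4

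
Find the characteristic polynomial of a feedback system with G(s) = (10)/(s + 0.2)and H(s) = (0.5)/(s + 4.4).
Characteristic poly = G_den * H_den + G_num * H_num = (s^2 + 4.6*s + 0.88) + (5) = s^2 + 4.6*s + 5.88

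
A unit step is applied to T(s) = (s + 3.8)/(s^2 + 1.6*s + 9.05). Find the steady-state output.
FVT: lim_{t→∞} y(t) = lim_{s→0} s*Y(s) where Y(s) = T(s)/s.
= lim_{s→0} T(s) = T(0) = num(0)/den(0) = 3.8/9.05 = 0.4199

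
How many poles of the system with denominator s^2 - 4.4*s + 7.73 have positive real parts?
Poles: 2.2 + 1.7j, 2.2 - 1.7j. RHP poles (Re>0): 2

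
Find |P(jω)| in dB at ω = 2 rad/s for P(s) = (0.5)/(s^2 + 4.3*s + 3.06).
Substitute s = j*2: P(j2) = -0.00627976 - 0.0574531j.
|P(j2)| = sqrt(Re² + Im²) = 0.0578.
20*log₁₀(0.0578) = -24.76 dB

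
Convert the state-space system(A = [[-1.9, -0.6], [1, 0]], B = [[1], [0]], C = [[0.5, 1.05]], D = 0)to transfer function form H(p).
H(p) = C(pI - A)⁻¹B + D.
Characteristic polynomial det(pI - A) = p^2 + 1.9*p + 0.6.
Numerator from C·adj(pI-A)·B + D·det(pI-A) = 0.5*p + 1.05.
H(p) = (0.5*p + 1.05)/(p^2 + 1.9*p + 0.6)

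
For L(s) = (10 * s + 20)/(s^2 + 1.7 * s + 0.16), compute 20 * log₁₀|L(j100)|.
Substitute s = j*100: L(j100) = -0.000299891 - 0.100007j.
|L(j100)| = sqrt(Re² + Im²) = 0.1.
20*log₁₀(0.1) = -20.00 dB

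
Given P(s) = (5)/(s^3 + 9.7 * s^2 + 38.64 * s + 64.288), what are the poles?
Set denominator = 0: s^3 + 9.7*s^2 + 38.64*s + 64.288 = (s + 4.1)(s^2 + 5.6*s + 15.68) = 0 → Poles: -2.8 + 2.8j, -2.8 - 2.8j, -4.1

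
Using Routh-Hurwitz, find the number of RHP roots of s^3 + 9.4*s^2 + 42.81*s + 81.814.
Routh array:
s^3: [1, 42.81]; s^2: [9.4, 81.814]; s^1: [34.1064]; s^0: [81.814]
First column: [1, 9.4, 34.1064, 81.814]. Sign changes = RHP roots = 0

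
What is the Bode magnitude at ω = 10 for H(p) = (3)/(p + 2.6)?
Substitute p = j*10: H(j10) = 0.0730611 - 0.281004j.
|H(j10)| = sqrt(Re² + Im²) = 0.2903.
20*log₁₀(0.2903) = -10.74 dB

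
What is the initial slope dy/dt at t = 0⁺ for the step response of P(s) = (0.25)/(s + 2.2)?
IVT: y'(0⁺) = lim_{s→∞} s²·Y(s) = lim_{s→∞} s·P(s).
deg(num) = 0, deg(den) = 1, relative degree = 1, so s·P(s) → (leading num)/(leading den) = 0.25/1 = 0.25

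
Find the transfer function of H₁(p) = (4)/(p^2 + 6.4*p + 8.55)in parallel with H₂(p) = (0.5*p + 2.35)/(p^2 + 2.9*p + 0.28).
Parallel: H = H₁ + H₂ = (n₁·d₂ + n₂·d₁)/(d₁·d₂).
n₁·d₂ = 4*p^2 + 11.6*p + 1.12. n₂·d₁ = 0.5*p^3 + 5.55*p^2 + 19.315*p + 20.0925. Sum = 0.5*p^3 + 9.55*p^2 + 30.915*p + 21.2125. d₁·d₂ = p^4 + 9.3*p^3 + 27.39*p^2 + 26.587*p + 2.394.
H(p) = (0.5*p^3 + 9.55*p^2 + 30.915*p + 21.2125)/(p^4 + 9.3*p^3 + 27.39*p^2 + 26.587*p + 2.394)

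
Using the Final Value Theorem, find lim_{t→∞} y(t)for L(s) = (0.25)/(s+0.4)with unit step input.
FVT: lim_{t→∞} y(t) = lim_{s→0} s*Y(s) where Y(s) = L(s)/s.
= lim_{s→0} L(s) = L(0) = num(0)/den(0) = 0.25/0.4 = 0.625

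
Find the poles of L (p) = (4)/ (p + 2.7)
Set denominator = 0: p + 2.7 = 0 → Poles: -2.7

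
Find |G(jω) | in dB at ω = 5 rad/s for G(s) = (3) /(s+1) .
Substitute s = j*5: G(j5) = 0.115385 - 0.576923j.
|G(j5)| = sqrt(Re² + Im²) = 0.5883.
20*log₁₀(0.5883) = -4.61 dB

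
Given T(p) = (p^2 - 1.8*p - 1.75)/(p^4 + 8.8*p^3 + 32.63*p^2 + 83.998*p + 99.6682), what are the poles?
Set denominator = 0: p^4 + 8.8*p^3 + 32.63*p^2 + 83.998*p + 99.6682 = (p + 4.7)(p + 2.3)(p^2 + 1.8*p + 9.22) = 0 → Poles: -0.9 + 2.9j, -0.9 - 2.9j, -2.3, -4.7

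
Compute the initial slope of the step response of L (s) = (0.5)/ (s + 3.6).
IVT: y'(0⁺) = lim_{s→∞} s²·Y(s) = lim_{s→∞} s·L(s).
deg(num) = 0, deg(den) = 1, relative degree = 1, so s·L(s) → (leading num)/(leading den) = 0.5/1 = 0.5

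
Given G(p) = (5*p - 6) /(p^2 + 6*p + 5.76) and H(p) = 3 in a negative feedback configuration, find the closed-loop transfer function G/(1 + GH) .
Closed-loop T = G/(1+GH).
Numerator: G_num * H_den = 5*p - 6.
Denominator: G_den * H_den + G_num * H_num = (p^2 + 6*p + 5.76) + (15*p - 18) = p^2 + 21*p - 12.24.
T(p) = (5*p - 6)/(p^2 + 21*p - 12.24)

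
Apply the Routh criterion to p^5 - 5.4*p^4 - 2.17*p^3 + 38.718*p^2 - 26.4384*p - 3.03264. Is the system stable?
Routh array:
p^5: [1, -2.17, -26.4384]; p^4: [-5.4, 38.718, -3.03264]; p^3: [5, -27]; p^2: [9.558, -3.03264]; p^1: [-25.4136]; p^0: [-3.03264]
First column: [1, -5.4, 5, 9.558, -25.4136, -3.03264]. Sign changes = 3.
No, unstable (3 RHP root(s))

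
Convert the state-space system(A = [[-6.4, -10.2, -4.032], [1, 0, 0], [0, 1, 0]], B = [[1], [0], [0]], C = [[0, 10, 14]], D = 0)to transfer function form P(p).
P(p) = C(pI - A)⁻¹B + D.
Characteristic polynomial det(pI - A) = p^3 + 6.4*p^2 + 10.2*p + 4.032.
Numerator from C·adj(pI-A)·B + D·det(pI-A) = 10*p + 14.
P(p) = (10*p + 14)/(p^3 + 6.4*p^2 + 10.2*p + 4.032)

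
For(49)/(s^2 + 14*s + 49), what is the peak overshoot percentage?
Standard form: ωn²/(s²+2ζωn·s+ωn²) → ωn = 7, ζ = 1.
ζ ≥ 1, so the response is non-oscillatory: peak overshoot = 0%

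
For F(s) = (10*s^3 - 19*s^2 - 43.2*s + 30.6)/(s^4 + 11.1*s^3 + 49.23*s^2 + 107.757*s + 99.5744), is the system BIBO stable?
Denominator: s^4 + 11.1*s^3 + 49.23*s^2 + 107.757*s + 99.5744 = (s + 3.7)(s + 3.2)(s^2 + 4.2*s + 8.41). Poles: -2.1 + 2j, -2.1 - 2j, -3.2, -3.7. All Re(p)<0: Yes (stable)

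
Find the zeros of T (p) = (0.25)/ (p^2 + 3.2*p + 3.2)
Numerator is a nonzero constant (0.25) → Zeros: none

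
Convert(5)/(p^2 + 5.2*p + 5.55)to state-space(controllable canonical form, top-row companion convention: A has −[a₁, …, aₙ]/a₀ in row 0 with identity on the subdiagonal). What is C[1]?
Reachable canonical form: C = numerator coefficients (right-aligned, zero-padded to length n).
num = 5, C = [[0, 5]].
C[1] = 5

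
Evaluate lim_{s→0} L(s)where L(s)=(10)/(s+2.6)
DC gain = L(0) = num(0)/den(0) = 10/2.6 = 3.846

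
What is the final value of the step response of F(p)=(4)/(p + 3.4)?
FVT: lim_{t→∞} y(t) = lim_{p→0} p*Y(p) where Y(p) = F(p)/p.
= lim_{p→0} F(p) = F(0) = num(0)/den(0) = 4/3.4 = 1.176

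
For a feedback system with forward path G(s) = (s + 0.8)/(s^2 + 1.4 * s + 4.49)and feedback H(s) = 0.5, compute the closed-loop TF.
Closed-loop T = G/(1+GH).
Numerator: G_num * H_den = s + 0.8.
Denominator: G_den * H_den + G_num * H_num = (s^2 + 1.4*s + 4.49) + (0.5*s + 0.4) = s^2 + 1.9*s + 4.89.
T(s) = (s + 0.8)/(s^2 + 1.9*s + 4.89)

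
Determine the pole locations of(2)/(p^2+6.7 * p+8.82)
Set denominator = 0: p^2 + 6.7*p + 8.82 = (p + 1.8)(p + 4.9) = 0 → Poles: -1.8, -4.9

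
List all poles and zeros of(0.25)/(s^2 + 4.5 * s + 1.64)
Set denominator = 0: s^2 + 4.5*s + 1.64 = (s + 4.1)(s + 0.4) = 0 → Poles: -0.4, -4.1
Numerator is a nonzero constant (0.25) → Zeros: none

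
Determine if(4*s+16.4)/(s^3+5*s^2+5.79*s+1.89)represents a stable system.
Denominator: s^3 + 5*s^2 + 5.79*s + 1.89 = (s + 0.9)(s + 0.6)(s + 3.5). Poles: -0.6, -0.9, -3.5. All Re(p)<0: Yes (stable)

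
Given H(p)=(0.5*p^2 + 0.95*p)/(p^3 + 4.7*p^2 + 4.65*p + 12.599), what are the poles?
Set denominator = 0: p^3 + 4.7*p^2 + 4.65*p + 12.599 = (p + 4.3)(p^2 + 0.4*p + 2.93) = 0 → Poles: -0.2 + 1.7j, -0.2 - 1.7j, -4.3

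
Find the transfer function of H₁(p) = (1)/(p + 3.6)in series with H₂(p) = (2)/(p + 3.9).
Series: H = H₁ · H₂ = (n₁·n₂)/(d₁·d₂).
Num: n₁·n₂ = 2. Den: d₁·d₂ = p^2 + 7.5*p + 14.04.
H(p) = (2)/(p^2 + 7.5*p + 14.04)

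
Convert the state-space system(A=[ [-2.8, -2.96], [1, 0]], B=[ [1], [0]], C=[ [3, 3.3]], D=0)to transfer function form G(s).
G(s) = C(sI - A)⁻¹B + D.
Characteristic polynomial det(sI - A) = s^2 + 2.8*s + 2.96.
Numerator from C·adj(sI-A)·B + D·det(sI-A) = 3*s + 3.3.
G(s) = (3*s + 3.3)/(s^2 + 2.8*s + 2.96)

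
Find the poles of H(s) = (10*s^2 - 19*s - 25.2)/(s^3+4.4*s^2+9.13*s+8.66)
Set denominator = 0: s^3 + 4.4*s^2 + 9.13*s + 8.66 = (s + 2)(s^2 + 2.4*s + 4.33) = 0 → Poles: -1.2 + 1.7j, -1.2 - 1.7j, -2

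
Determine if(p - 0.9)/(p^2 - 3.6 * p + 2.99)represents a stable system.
Denominator: p^2 - 3.6*p + 2.99 = (p - 1.3)(p - 2.3). Poles: 1.3, 2.3. All Re(p)<0: No (unstable)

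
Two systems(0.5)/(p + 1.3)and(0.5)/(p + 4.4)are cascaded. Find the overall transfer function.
Series: H = H₁ · H₂ = (n₁·n₂)/(d₁·d₂).
Num: n₁·n₂ = 0.25. Den: d₁·d₂ = p^2 + 5.7*p + 5.72.
H(p) = (0.25)/(p^2 + 5.7*p + 5.72)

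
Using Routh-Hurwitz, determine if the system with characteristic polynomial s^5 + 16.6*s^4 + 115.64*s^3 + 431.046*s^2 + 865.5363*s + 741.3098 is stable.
Routh array:
s^5: [1, 115.64, 865.5363]; s^4: [16.6, 431.046, 741.3098]; s^3: [89.6734, 820.879]; s^2: [279.088, 741.3098]; s^1: [582.69]; s^0: [741.3098]
First column: [1, 16.6, 89.6734, 279.088, 582.69, 741.3098]. Sign changes = 0.
Yes, stable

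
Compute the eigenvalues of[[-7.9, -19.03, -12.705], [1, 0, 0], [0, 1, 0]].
Eigenvalues solve det(λI - A) = 0.
Characteristic polynomial: λ^3 + 7.9*λ^2 + 19.03*λ + 12.705 = 0.
Factor: (λ + 3.5)(λ + 1.1)(λ + 3.3) = 0.
Roots: -1.1, -3.3, -3.5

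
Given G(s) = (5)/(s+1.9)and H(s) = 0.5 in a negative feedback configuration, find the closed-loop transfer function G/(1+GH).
Closed-loop T = G/(1+GH).
Numerator: G_num * H_den = 5.
Denominator: G_den * H_den + G_num * H_num = (s + 1.9) + (2.5) = s + 4.4.
T(s) = (5)/(s + 4.4)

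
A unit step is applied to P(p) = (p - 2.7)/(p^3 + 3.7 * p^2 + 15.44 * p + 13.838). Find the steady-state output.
FVT: lim_{t→∞} y(t) = lim_{p→0} p*Y(p) where Y(p) = P(p)/p.
= lim_{p→0} P(p) = P(0) = num(0)/den(0) = -2.7/13.838 = -0.1951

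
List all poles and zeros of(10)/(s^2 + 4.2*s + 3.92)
Set denominator = 0: s^2 + 4.2*s + 3.92 = (s + 2.8)(s + 1.4) = 0 → Poles: -1.4, -2.8
Numerator is a nonzero constant (10) → Zeros: none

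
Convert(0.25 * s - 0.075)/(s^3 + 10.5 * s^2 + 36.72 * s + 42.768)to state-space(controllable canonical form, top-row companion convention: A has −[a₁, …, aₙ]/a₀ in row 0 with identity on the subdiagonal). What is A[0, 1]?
Reachable canonical form for den = s^3 + 10.5*s^2 + 36.72*s + 42.768: top row of A = -[a₁,a₂,...,aₙ]/a₀, ones on the subdiagonal, zeros elsewhere.
A = [[-10.5, -36.72, -42.768], [1, 0, 0], [0, 1, 0]].
A[0,1] = -36.72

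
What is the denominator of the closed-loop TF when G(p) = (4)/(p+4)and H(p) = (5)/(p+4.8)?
Characteristic poly = G_den * H_den + G_num * H_num = (p^2 + 8.8*p + 19.2) + (20) = p^2 + 8.8*p + 39.2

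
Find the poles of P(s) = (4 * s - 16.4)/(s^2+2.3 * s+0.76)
Set denominator = 0: s^2 + 2.3*s + 0.76 = (s + 0.4)(s + 1.9) = 0 → Poles: -0.4, -1.9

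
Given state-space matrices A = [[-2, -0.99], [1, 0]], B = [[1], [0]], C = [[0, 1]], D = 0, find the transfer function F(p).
F(p) = C(pI - A)⁻¹B + D.
Characteristic polynomial det(pI - A) = p^2 + 2*p + 0.99.
Numerator from C·adj(pI-A)·B + D·det(pI-A) = 1.
F(p) = (1)/(p^2 + 2*p + 0.99)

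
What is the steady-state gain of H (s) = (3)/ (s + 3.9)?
DC gain = H(0) = num(0)/den(0) = 3/3.9 = 0.7692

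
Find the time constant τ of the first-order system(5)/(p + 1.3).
First-order system: τ = -1/pole. Pole = -1.3. τ = -1/(-1.3) = 0.7692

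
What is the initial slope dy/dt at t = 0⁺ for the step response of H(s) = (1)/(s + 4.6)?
IVT: y'(0⁺) = lim_{s→∞} s²·Y(s) = lim_{s→∞} s·H(s).
deg(num) = 0, deg(den) = 1, relative degree = 1, so s·H(s) → (leading num)/(leading den) = 1/1 = 1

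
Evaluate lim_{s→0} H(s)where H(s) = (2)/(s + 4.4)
DC gain = H(0) = num(0)/den(0) = 2/4.4 = 0.4545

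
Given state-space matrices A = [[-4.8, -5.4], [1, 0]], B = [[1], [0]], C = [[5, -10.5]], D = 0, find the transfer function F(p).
F(p) = C(pI - A)⁻¹B + D.
Characteristic polynomial det(pI - A) = p^2 + 4.8*p + 5.4.
Numerator from C·adj(pI-A)·B + D·det(pI-A) = 5*p - 10.5.
F(p) = (5*p - 10.5)/(p^2 + 4.8*p + 5.4)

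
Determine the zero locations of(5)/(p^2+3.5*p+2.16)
Numerator is a nonzero constant (5) → Zeros: none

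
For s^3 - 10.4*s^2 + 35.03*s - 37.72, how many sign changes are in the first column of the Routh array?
Routh array:
s^3: [1, 35.03]; s^2: [-10.4, -37.72]; s^1: [31.4031]; s^0: [-37.72]
First column: [1, -10.4, 31.4031, -37.72]. Sign changes = 3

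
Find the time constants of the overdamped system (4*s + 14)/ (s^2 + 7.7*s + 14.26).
Overdamped: real poles at -4.6, -3.1. τ = -1/pole → τ₁ = 0.2174, τ₂ = 0.3226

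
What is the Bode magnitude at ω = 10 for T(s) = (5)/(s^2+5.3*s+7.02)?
Substitute s = j*10: T(j10) = -0.0405874 - 0.0231355j.
|T(j10)| = sqrt(Re² + Im²) = 0.04672.
20*log₁₀(0.04672) = -26.61 dB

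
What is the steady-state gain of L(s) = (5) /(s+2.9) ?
DC gain = L(0) = num(0)/den(0) = 5/2.9 = 1.724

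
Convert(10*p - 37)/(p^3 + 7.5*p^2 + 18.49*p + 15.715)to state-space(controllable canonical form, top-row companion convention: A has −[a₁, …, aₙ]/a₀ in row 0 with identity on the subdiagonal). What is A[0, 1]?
Reachable canonical form for den = p^3 + 7.5*p^2 + 18.49*p + 15.715: top row of A = -[a₁,a₂,...,aₙ]/a₀, ones on the subdiagonal, zeros elsewhere.
A = [[-7.5, -18.49, -15.715], [1, 0, 0], [0, 1, 0]].
A[0,1] = -18.49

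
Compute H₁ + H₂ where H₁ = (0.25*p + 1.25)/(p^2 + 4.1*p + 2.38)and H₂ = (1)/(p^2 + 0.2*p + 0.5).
Parallel: H = H₁ + H₂ = (n₁·d₂ + n₂·d₁)/(d₁·d₂).
n₁·d₂ = 0.25*p^3 + 1.3*p^2 + 0.375*p + 0.625. n₂·d₁ = p^2 + 4.1*p + 2.38. Sum = 0.25*p^3 + 2.3*p^2 + 4.475*p + 3.005. d₁·d₂ = p^4 + 4.3*p^3 + 3.7*p^2 + 2.526*p + 1.19.
H(p) = (0.25*p^3 + 2.3*p^2 + 4.475*p + 3.005)/(p^4 + 4.3*p^3 + 3.7*p^2 + 2.526*p + 1.19)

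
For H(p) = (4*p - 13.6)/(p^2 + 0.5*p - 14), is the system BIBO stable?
Denominator: p^2 + 0.5*p - 14 = (p - 3.5)(p + 4). Poles: -4, 3.5. All Re(p)<0: No (unstable)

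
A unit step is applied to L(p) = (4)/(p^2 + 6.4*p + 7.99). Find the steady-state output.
FVT: lim_{t→∞} y(t) = lim_{p→0} p*Y(p) where Y(p) = L(p)/p.
= lim_{p→0} L(p) = L(0) = num(0)/den(0) = 4/7.99 = 0.5006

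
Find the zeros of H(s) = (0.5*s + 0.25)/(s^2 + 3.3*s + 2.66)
Set numerator = 0: 0.5*s + 0.25 = 0 → Zeros: -0.5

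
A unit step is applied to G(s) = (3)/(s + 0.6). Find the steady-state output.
FVT: lim_{t→∞} y(t) = lim_{s→0} s*Y(s) where Y(s) = G(s)/s.
= lim_{s→0} G(s) = G(0) = num(0)/den(0) = 3/0.6 = 5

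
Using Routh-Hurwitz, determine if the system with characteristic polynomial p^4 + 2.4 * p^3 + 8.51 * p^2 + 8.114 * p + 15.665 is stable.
Routh array:
p^4: [1, 8.51, 15.665]; p^3: [2.4, 8.114]; p^2: [5.12917, 15.665]; p^1: [0.784154]; p^0: [15.665]
First column: [1, 2.4, 5.12917, 0.784154, 15.665]. Sign changes = 0.
Yes, stable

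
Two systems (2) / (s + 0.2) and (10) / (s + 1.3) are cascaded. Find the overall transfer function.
Series: H = H₁ · H₂ = (n₁·n₂)/(d₁·d₂).
Num: n₁·n₂ = 20. Den: d₁·d₂ = s^2 + 1.5*s + 0.26.
H(s) = (20)/(s^2 + 1.5*s + 0.26)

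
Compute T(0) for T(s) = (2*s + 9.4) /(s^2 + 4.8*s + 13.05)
DC gain = T(0) = num(0)/den(0) = 9.4/13.05 = 0.7203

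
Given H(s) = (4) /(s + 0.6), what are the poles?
Set denominator = 0: s + 0.6 = 0 → Poles: -0.6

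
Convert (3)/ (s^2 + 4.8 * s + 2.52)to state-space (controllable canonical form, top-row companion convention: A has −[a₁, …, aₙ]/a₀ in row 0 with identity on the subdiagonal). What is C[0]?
Reachable canonical form: C = numerator coefficients (right-aligned, zero-padded to length n).
num = 3, C = [[0, 3]].
C[0] = 0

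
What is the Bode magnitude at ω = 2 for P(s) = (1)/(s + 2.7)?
Substitute s = j*2: P(j2) = 0.23915 - 0.177148j.
|P(j2)| = sqrt(Re² + Im²) = 0.2976.
20*log₁₀(0.2976) = -10.53 dB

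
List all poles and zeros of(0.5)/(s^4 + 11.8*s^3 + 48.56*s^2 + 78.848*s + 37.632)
Set denominator = 0: s^4 + 11.8*s^3 + 48.56*s^2 + 78.848*s + 37.632 = (s + 4)(s + 2.8)(s + 4.2)(s + 0.8) = 0 → Poles: -0.8, -2.8, -4, -4.2
Numerator is a nonzero constant (0.5) → Zeros: none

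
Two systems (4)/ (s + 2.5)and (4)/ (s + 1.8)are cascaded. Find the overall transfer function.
Series: H = H₁ · H₂ = (n₁·n₂)/(d₁·d₂).
Num: n₁·n₂ = 16. Den: d₁·d₂ = s^2 + 4.3*s + 4.5.
H(s) = (16)/(s^2 + 4.3*s + 4.5)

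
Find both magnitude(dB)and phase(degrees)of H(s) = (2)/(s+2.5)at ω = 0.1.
Substitute s = j*0.1: H(j0.1) = 0.798722 - 0.0319489j.
|H| = 20*log₁₀(sqrt(Re²+Im²)) = -1.95 dB.
∠H = atan2(Im, Re) = -2.29°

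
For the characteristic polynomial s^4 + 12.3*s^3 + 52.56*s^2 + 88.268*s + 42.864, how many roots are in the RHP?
s^4 + 12.3*s^3 + 52.56*s^2 + 88.268*s + 42.864 = (s + 3.8)(s + 4.7)(s + 0.8)(s + 3). Poles: -0.8, -3, -3.8, -4.7. RHP poles (Re>0): 0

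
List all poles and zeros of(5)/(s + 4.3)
Set denominator = 0: s + 4.3 = 0 → Poles: -4.3
Numerator is a nonzero constant (5) → Zeros: none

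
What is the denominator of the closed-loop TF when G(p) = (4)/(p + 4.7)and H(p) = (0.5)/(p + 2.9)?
Characteristic poly = G_den * H_den + G_num * H_num = (p^2 + 7.6*p + 13.63) + (2) = p^2 + 7.6*p + 15.63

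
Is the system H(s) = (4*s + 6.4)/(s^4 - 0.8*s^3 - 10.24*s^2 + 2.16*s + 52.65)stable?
Denominator: s^4 - 0.8*s^3 - 10.24*s^2 + 2.16*s + 52.65 = (s^2 - 5.4*s + 8.1)(s^2 + 4.6*s + 6.5). Poles: -2.3 + 1.1j, -2.3 - 1.1j, 2.7 + 0.9j, 2.7 - 0.9j. All Re(p)<0: No (unstable)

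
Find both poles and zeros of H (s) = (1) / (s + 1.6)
Set denominator = 0: s + 1.6 = 0 → Poles: -1.6
Numerator is a nonzero constant (1) → Zeros: none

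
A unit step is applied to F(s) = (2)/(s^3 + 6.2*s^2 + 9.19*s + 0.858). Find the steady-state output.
FVT: lim_{t→∞} y(t) = lim_{s→0} s*Y(s) where Y(s) = F(s)/s.
= lim_{s→0} F(s) = F(0) = num(0)/den(0) = 2/0.858 = 2.331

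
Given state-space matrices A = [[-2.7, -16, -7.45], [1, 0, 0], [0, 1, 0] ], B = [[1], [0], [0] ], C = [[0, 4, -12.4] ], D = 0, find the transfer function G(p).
G(p) = C(pI - A)⁻¹B + D.
Characteristic polynomial det(pI - A) = p^3 + 2.7*p^2 + 16*p + 7.45.
Numerator from C·adj(pI-A)·B + D·det(pI-A) = 4*p - 12.4.
G(p) = (4*p - 12.4)/(p^3 + 2.7*p^2 + 16*p + 7.45)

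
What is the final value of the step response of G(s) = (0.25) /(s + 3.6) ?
FVT: lim_{t→∞} y(t) = lim_{s→0} s*Y(s) where Y(s) = G(s)/s.
= lim_{s→0} G(s) = G(0) = num(0)/den(0) = 0.25/3.6 = 0.06944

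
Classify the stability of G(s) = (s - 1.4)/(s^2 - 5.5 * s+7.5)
Denominator: s^2 - 5.5*s + 7.5 = (s - 2.5)(s - 3). Poles: 2.5, 3. Unstable (2 pole(s) in RHP)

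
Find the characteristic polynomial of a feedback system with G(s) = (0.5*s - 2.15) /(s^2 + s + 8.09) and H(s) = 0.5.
Characteristic poly = G_den * H_den + G_num * H_num = (s^2 + s + 8.09) + (0.25*s - 1.075) = s^2 + 1.25*s + 7.015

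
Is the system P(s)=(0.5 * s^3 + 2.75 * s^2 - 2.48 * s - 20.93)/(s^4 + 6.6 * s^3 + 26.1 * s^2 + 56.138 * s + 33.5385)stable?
Denominator: s^4 + 6.6*s^3 + 26.1*s^2 + 56.138*s + 33.5385 = (s + 2.9)(s + 0.9)(s^2 + 2.8*s + 12.85). Poles: -0.9, -1.4 + 3.3j, -1.4 - 3.3j, -2.9. All Re(p)<0: Yes (stable)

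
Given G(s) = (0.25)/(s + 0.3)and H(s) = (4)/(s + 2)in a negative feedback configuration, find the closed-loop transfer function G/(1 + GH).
Closed-loop T = G/(1+GH).
Numerator: G_num * H_den = 0.25*s + 0.5.
Denominator: G_den * H_den + G_num * H_num = (s^2 + 2.3*s + 0.6) + (1) = s^2 + 2.3*s + 1.6.
T(s) = (0.25*s + 0.5)/(s^2 + 2.3*s + 1.6)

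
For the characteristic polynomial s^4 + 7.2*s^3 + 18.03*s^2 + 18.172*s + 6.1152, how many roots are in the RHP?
s^4 + 7.2*s^3 + 18.03*s^2 + 18.172*s + 6.1152 = (s + 0.7)(s + 2.8)(s + 1.3)(s + 2.4). Poles: -0.7, -1.3, -2.4, -2.8. RHP poles (Re>0): 0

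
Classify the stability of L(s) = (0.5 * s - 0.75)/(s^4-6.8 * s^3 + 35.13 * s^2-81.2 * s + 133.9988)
Denominator: s^4 - 6.8*s^3 + 35.13*s^2 - 81.2*s + 133.9988 = (s^2 - 3.2*s + 14.12)(s^2 - 3.6*s + 9.49). Poles: 1.6 + 3.4j, 1.6 - 3.4j, 1.8 + 2.5j, 1.8 - 2.5j. Unstable (4 pole(s) in RHP)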